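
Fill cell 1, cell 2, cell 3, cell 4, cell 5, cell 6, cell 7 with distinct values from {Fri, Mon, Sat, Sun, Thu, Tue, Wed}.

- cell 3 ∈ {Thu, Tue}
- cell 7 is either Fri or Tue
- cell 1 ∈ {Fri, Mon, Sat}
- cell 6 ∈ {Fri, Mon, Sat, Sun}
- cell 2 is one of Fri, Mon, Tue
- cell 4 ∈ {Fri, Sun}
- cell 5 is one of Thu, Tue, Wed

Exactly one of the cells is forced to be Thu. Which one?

cell 3

Among the 7 variables, Wed fits only cell 5 (and all 7 values in {Fri, Mon, Sat, Sun, Thu, Tue, Wed} must be used), so cell 5 = Wed.
The 6 still-open variables together cover exactly {Fri, Mon, Sat, Sun, Thu, Tue} — 6 values for 6 variables — and Thu appears only in cell 3's list, so cell 3 = Thu.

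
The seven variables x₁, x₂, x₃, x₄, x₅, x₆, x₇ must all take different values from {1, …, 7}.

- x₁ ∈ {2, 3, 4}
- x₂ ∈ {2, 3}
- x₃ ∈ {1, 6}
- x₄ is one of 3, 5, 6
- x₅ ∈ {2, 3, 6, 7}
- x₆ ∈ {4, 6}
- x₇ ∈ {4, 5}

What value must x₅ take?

The 7 variables draw from only 7 values {1, 2, 3, 4, 5, 6, 7}, so each is used; only x₃ can be 1, hence x₃ = 1.
The 6 still-open variables together cover exactly {2, 3, 4, 5, 6, 7} — 6 values for 6 variables — and 7 appears only in x₅'s list, so x₅ = 7.

7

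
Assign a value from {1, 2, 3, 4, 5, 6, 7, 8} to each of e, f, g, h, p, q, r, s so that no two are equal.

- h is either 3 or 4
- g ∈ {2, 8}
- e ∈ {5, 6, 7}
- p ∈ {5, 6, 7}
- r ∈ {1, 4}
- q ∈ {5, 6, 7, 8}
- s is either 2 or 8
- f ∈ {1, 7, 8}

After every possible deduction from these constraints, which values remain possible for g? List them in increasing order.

2, 8

Among the 8 variables, 3 fits only h (and all 8 values in {1, 2, 3, 4, 5, 6, 7, 8} must be used), so h = 3.
The 7 still-open variables together cover exactly {1, 2, 4, 5, 6, 7, 8} — 7 values for 7 variables — and 4 appears only in r's list, so r = 4.
The 6 still-open variables together cover exactly {1, 2, 5, 6, 7, 8} — 6 values for 6 variables — and 1 appears only in f's list, so f = 1.
g and s between them cover only {2, 8} — a naked pair. Remove those values from q.
No further eliminations apply; g can still be any of 2, 8.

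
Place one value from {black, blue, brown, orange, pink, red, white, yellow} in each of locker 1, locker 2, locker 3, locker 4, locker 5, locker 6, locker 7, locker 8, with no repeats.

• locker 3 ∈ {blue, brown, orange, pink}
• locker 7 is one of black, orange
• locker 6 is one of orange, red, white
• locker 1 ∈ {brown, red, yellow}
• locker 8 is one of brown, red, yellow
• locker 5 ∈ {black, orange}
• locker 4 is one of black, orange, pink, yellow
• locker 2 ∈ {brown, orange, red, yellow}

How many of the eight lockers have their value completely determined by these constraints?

Among the 8 variables, blue fits only locker 3 (and all 8 values in {black, blue, brown, orange, pink, red, white, yellow} must be used), so locker 3 = blue.
The 7 still-open variables draw from only 7 values {black, brown, orange, pink, red, white, yellow}, so each is used; only locker 4 can be pink, hence locker 4 = pink.
The 6 still-open variables together cover exactly {black, brown, orange, red, white, yellow} — 6 values for 6 variables — and white appears only in locker 6's list, so locker 6 = white.
locker 5 and locker 7 between them cover only {black, orange} — a naked pair. Remove those values from locker 2.
Determined: locker 3=blue, locker 4=pink, locker 6=white. The other lockers each still have more than one consistent value. That makes 3.

3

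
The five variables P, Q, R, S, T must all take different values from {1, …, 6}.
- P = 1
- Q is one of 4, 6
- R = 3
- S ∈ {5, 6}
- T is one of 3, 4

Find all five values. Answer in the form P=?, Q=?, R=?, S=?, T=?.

P=1, Q=6, R=3, S=5, T=4

P has just one choice, so P = 1.
R's domain is down to {3}, so R = 3. Eliminate 3 elsewhere: T.
T has just one choice, so T = 4. Eliminate 4 elsewhere: Q.
Q's domain is down to {6}, so Q = 6. So S can't be 6.
That leaves S = 5.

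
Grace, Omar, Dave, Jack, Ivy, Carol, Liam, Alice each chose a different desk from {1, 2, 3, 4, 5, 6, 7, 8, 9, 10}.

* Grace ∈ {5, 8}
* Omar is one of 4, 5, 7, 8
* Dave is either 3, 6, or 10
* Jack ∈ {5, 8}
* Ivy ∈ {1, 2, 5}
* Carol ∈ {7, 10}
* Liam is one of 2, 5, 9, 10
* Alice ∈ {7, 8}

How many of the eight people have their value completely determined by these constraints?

3

Grace and Jack between them cover only {5, 8} — a naked pair. Remove those values from Omar, Ivy, Liam, Alice.
Alice must be 7 (only option left). Remove 7 from Omar, Carol.
That leaves Omar = 4.
Carol must be 10 (only option left). So Dave, Liam can't be 10.
Determined: Omar=4, Carol=10, Alice=7. The other people each still have more than one consistent value. That makes 3.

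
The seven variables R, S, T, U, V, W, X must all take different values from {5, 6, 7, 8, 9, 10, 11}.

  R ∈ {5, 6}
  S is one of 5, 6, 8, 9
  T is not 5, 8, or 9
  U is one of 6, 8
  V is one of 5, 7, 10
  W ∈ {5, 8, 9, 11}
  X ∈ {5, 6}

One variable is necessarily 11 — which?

R and X between them cover only {5, 6} — a naked pair. Remove those values from S, T, U, V, W.
U has just one choice, so U = 8. Strike 8 from S, W.
That leaves S = 9. Strike 9 from W.
So 11 goes to W.

W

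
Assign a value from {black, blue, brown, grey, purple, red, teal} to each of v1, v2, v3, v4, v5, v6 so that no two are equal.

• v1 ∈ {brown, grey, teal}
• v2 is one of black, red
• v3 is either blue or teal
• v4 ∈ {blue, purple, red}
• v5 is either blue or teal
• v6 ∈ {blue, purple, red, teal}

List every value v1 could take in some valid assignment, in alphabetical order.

brown, grey

The 2 variables v3 and v5 are confined to {blue, teal}, which locks those values in; drop them from v1, v4, v6.
The 2 variables v4 and v6 are confined to {purple, red}, which locks those values in; drop them from v2.
v2's domain is down to {black}, so v2 = black.
No further eliminations apply; v1 can still be any of brown, grey.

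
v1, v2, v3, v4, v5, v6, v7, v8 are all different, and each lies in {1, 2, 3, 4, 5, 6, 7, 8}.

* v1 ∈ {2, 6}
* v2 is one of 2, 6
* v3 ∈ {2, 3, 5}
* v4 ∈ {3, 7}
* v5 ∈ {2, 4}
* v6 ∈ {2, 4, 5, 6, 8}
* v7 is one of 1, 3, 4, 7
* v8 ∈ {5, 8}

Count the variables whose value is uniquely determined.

4

Among the 8 variables, 1 fits only v7 (and all 8 values in {1, 2, 3, 4, 5, 6, 7, 8} must be used), so v7 = 1.
Among the 7 still-open variables, 7 fits only v4 (and all 7 values in {2, 3, 4, 5, 6, 7, 8} must be used), so v4 = 7.
The 6 still-open variables draw from only 6 values {2, 3, 4, 5, 6, 8}, so each is used; only v3 can be 3, hence v3 = 3.
v1 and v2 between them cover only {2, 6} — a naked pair. Remove those values from v5, v6.
v5's domain is down to {4}, so v5 = 4. Strike 4 from v6.
Determined: v3=3, v4=7, v5=4, v7=1. The other variables each still have more than one consistent value. That makes 4.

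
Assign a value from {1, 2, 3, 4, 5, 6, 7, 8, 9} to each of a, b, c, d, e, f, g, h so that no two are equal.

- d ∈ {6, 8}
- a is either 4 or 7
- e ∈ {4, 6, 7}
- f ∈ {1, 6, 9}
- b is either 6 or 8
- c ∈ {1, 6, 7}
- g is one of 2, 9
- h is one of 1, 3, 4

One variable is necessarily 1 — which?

c

The 8 variables draw from only 8 values {1, 2, 3, 4, 6, 7, 8, 9}, so each is used; only g can be 2, hence g = 2.
The 7 still-open variables together cover exactly {1, 3, 4, 6, 7, 8, 9} — 7 values for 7 variables — and 3 appears only in h's list, so h = 3.
The 6 still-open variables draw from only 6 values {1, 4, 6, 7, 8, 9}, so each is used; only f can be 9, hence f = 9.
Among the 5 still-open variables, 1 fits only c (and all 5 values in {1, 4, 6, 7, 8} must be used), so c = 1.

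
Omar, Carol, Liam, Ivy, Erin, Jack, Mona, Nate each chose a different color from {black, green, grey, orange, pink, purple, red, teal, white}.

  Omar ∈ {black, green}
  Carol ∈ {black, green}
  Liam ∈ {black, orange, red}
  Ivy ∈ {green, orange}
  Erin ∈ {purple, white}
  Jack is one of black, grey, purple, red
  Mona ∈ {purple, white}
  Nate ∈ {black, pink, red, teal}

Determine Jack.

grey

The 2 variables Omar and Carol are confined to {black, green}, which locks those values in; drop them from Liam, Ivy, Jack, Nate.
Ivy's domain is down to {orange}, so Ivy = orange. Strike orange from Liam.
Liam must be red (only option left). Eliminate red elsewhere: Jack, Nate.
Erin and Mona between them cover only {purple, white} — a naked pair. Remove those values from Jack.
So Jack = grey.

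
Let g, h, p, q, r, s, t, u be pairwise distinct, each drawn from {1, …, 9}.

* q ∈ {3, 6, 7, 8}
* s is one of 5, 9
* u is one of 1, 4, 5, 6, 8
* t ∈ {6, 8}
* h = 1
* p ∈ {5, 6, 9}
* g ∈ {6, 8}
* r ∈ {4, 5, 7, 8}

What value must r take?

h has just one choice, so h = 1. Remove 1 from u.
Among the 7 still-open variables, 3 fits only q (and all 7 values in {3, 4, 5, 6, 7, 8, 9} must be used), so q = 3.
Among the 6 still-open variables, 7 fits only r (and all 6 values in {4, 5, 6, 7, 8, 9} must be used), so r = 7.

7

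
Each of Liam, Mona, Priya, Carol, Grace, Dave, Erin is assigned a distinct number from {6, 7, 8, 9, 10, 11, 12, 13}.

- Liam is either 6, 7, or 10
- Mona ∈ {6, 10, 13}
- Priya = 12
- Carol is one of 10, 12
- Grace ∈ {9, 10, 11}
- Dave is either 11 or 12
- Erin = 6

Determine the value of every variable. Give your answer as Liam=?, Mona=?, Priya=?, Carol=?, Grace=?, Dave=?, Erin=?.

Liam=7, Mona=13, Priya=12, Carol=10, Grace=9, Dave=11, Erin=6

Priya has just one choice, so Priya = 12. Strike 12 from Carol, Dave.
Carol's domain is down to {10}, so Carol = 10. Remove 10 from Liam, Mona, Grace.
That leaves Dave = 11. Remove 11 from Grace.
Erin must be 6 (only option left). Remove 6 from Liam, Mona.
That leaves Liam = 7.
That leaves Mona = 13.
That leaves Grace = 9.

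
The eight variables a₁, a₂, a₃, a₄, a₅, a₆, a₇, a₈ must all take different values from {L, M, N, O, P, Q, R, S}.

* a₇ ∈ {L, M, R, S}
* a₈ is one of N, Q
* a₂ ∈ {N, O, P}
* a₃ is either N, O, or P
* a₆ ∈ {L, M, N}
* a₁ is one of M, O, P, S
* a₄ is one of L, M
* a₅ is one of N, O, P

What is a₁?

The 8 variables together cover exactly {L, M, N, O, P, Q, R, S} — 8 values for 8 variables — and Q appears only in a₈'s list, so a₈ = Q.
Among the 7 still-open variables, R fits only a₇ (and all 7 values in {L, M, N, O, P, R, S} must be used), so a₇ = R.
The 6 still-open variables draw from only 6 values {L, M, N, O, P, S}, so each is used; only a₁ can be S, hence a₁ = S.

S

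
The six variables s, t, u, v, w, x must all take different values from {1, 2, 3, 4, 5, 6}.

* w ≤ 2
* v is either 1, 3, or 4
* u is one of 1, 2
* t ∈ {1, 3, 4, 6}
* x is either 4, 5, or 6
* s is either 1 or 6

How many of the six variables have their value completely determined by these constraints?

The 6 variables draw from only 6 values {1, 2, 3, 4, 5, 6}, so each is used; only x can be 5, hence x = 5.
u and w between them cover only {1, 2} — a naked pair. Remove those values from s, t, v.
s has just one choice, so s = 6. Eliminate 6 elsewhere: t.
Determined: s=6, x=5. The other variables each still have more than one consistent value. That makes 2.

2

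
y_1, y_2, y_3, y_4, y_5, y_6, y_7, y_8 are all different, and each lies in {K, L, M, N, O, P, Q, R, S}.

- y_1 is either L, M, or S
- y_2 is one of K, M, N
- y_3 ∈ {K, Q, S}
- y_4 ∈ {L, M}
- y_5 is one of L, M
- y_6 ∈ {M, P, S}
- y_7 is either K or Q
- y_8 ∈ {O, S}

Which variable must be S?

The 8 variables together cover exactly {K, L, M, N, O, P, Q, S} — 8 values for 8 variables — and N appears only in y_2's list, so y_2 = N.
The 7 still-open variables together cover exactly {K, L, M, O, P, Q, S} — 7 values for 7 variables — and O appears only in y_8's list, so y_8 = O.
Among the 6 still-open variables, P fits only y_6 (and all 6 values in {K, L, M, P, Q, S} must be used), so y_6 = P.
y_4 and y_5 share exactly the 2 values {L, M}; by pigeonhole those values go to them, so strike L, M from y_1.
So S goes to y_1.

y_1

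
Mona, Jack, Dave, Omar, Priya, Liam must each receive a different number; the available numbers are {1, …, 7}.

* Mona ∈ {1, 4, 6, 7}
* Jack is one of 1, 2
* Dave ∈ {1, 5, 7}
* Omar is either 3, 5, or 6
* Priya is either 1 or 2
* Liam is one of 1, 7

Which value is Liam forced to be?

7

Jack and Priya share exactly the 2 values {1, 2}; by pigeonhole those values go to them, so strike 1, 2 from Mona, Dave, Liam.
So Liam = 7.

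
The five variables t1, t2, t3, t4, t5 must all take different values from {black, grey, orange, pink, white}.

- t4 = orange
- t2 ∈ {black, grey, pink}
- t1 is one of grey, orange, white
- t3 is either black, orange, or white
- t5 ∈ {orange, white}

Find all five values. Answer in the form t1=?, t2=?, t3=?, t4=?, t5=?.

t4 must be orange (only option left). Eliminate orange elsewhere: t1, t3, t5.
t5's domain is down to {white}, so t5 = white. Remove white from t1, t3.
That leaves t1 = grey. Eliminate grey elsewhere: t2.
That leaves t3 = black. Eliminate black elsewhere: t2.
t2 must be pink (only option left).

t1=grey, t2=pink, t3=black, t4=orange, t5=white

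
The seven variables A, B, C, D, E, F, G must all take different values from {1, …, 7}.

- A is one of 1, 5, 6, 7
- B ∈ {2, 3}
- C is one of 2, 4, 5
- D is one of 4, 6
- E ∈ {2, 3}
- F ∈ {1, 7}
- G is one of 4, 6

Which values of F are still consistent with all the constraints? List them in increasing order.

1, 7

B and E share exactly the 2 values {2, 3}; by pigeonhole those values go to them, so strike 2, 3 from C.
D and G share exactly the 2 values {4, 6}; by pigeonhole those values go to them, so strike 4, 6 from A, C.
That leaves C = 5. Remove 5 from A.
No further eliminations apply; F can still be any of 1, 7.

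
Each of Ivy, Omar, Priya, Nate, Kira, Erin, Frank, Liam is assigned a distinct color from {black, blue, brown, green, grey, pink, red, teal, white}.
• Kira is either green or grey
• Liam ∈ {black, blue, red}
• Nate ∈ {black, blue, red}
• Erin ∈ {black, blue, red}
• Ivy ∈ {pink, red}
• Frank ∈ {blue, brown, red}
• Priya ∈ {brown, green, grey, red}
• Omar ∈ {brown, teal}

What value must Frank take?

brown

Among the 8 variables, pink fits only Ivy (and all 8 values in {black, blue, brown, green, grey, pink, red, teal} must be used), so Ivy = pink.
The 7 still-open variables together cover exactly {black, blue, brown, green, grey, red, teal} — 7 values for 7 variables — and teal appears only in Omar's list, so Omar = teal.
Nate, Erin, Liam share exactly the 3 values {black, blue, red}; by pigeonhole those values go to them, so strike black, blue, red from Priya, Frank.
So Frank = brown.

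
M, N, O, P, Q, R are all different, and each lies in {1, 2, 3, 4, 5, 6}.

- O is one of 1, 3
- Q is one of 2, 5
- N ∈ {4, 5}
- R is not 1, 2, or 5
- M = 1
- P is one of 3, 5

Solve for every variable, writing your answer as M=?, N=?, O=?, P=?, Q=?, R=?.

M=1, N=4, O=3, P=5, Q=2, R=6

M must be 1 (only option left). So O can't be 1.
That leaves O = 3. Strike 3 from P, R.
That leaves P = 5. So N, Q can't be 5.
Q's domain is down to {2}, so Q = 2.
N's domain is down to {4}, so N = 4. Eliminate 4 elsewhere: R.
R has just one choice, so R = 6.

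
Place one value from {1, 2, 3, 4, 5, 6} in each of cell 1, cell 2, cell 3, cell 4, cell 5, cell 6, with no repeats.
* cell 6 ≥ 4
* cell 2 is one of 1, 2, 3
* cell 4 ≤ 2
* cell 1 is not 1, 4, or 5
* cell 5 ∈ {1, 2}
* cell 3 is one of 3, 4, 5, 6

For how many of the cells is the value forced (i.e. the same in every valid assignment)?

2

cell 4 and cell 5 share exactly the 2 values {1, 2}; by pigeonhole those values go to them, so strike 1, 2 from cell 1, cell 2.
That leaves cell 2 = 3. Eliminate 3 elsewhere: cell 1, cell 3.
cell 1's domain is down to {6}, so cell 1 = 6. Strike 6 from cell 3, cell 6.
Determined: cell 1=6, cell 2=3. The other cells each still have more than one consistent value. That makes 2.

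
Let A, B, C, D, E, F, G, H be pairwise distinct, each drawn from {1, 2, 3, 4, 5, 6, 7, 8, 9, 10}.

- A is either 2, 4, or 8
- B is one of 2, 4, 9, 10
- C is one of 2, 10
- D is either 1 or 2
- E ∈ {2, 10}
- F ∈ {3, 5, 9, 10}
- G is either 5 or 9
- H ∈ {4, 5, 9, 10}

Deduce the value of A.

The 8 variables draw from only 8 values {1, 2, 3, 4, 5, 8, 9, 10}, so each is used; only D can be 1, hence D = 1.
The 7 still-open variables draw from only 7 values {2, 3, 4, 5, 8, 9, 10}, so each is used; only F can be 3, hence F = 3.
The 6 still-open variables draw from only 6 values {2, 4, 5, 8, 9, 10}, so each is used; only A can be 8, hence A = 8.

8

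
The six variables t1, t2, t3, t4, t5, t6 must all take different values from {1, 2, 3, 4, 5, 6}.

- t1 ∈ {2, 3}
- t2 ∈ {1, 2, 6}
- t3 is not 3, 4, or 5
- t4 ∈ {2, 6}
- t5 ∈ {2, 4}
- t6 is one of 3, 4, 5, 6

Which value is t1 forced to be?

3

Among the 6 variables, 5 fits only t6 (and all 6 values in {1, 2, 3, 4, 5, 6} must be used), so t6 = 5.
Among the 5 still-open variables, 3 fits only t1 (and all 5 values in {1, 2, 3, 4, 6} must be used), so t1 = 3.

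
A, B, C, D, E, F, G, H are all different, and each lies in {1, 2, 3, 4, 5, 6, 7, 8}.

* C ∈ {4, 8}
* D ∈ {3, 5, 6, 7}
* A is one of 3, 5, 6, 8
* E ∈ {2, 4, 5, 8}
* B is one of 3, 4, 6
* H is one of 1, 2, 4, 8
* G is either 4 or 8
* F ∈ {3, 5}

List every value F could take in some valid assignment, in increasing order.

The 8 variables together cover exactly {1, 2, 3, 4, 5, 6, 7, 8} — 8 values for 8 variables — and 1 appears only in H's list, so H = 1.
The 7 still-open variables together cover exactly {2, 3, 4, 5, 6, 7, 8} — 7 values for 7 variables — and 2 appears only in E's list, so E = 2.
The 6 still-open variables draw from only 6 values {3, 4, 5, 6, 7, 8}, so each is used; only D can be 7, hence D = 7.
C and G share exactly the 2 values {4, 8}; by pigeonhole those values go to them, so strike 4, 8 from A, B.
No further eliminations apply; F can still be any of 3, 5.

3, 5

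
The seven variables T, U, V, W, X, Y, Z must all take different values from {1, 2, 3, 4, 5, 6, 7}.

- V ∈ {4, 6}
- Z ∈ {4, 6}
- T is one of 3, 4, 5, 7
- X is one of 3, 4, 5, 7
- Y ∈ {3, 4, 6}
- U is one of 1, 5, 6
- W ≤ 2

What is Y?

The 7 variables draw from only 7 values {1, 2, 3, 4, 5, 6, 7}, so each is used; only W can be 2, hence W = 2.
The 6 still-open variables draw from only 6 values {1, 3, 4, 5, 6, 7}, so each is used; only U can be 1, hence U = 1.
V and Z between them cover only {4, 6} — a naked pair. Remove those values from T, X, Y.
So Y = 3.

3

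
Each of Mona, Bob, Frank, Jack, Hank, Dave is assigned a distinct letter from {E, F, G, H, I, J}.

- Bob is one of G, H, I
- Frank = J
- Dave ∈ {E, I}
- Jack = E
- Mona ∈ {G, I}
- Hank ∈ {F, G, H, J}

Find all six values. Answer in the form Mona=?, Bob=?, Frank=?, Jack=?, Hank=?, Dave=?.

Frank has just one choice, so Frank = J. Remove J from Hank.
Jack's domain is down to {E}, so Jack = E. Eliminate E elsewhere: Dave.
That leaves Dave = I. So Mona, Bob can't be I.
That leaves Mona = G. Eliminate G elsewhere: Bob, Hank.
Bob must be H (only option left). Strike H from Hank.
Hank must be F (only option left).

Mona=G, Bob=H, Frank=J, Jack=E, Hank=F, Dave=I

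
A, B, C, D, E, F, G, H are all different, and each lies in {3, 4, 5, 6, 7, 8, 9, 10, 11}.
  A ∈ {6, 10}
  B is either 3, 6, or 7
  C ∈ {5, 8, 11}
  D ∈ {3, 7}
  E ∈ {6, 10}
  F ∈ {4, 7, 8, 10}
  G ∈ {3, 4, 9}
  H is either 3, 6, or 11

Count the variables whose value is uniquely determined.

A and E share exactly the 2 values {6, 10}; by pigeonhole those values go to them, so strike 6, 10 from B, F, H.
B and D share exactly the 2 values {3, 7}; by pigeonhole those values go to them, so strike 3, 7 from F, G, H.
That leaves H = 11. Strike 11 from C.
Determined: H=11. The other variables each still have more than one consistent value. That makes 1.

1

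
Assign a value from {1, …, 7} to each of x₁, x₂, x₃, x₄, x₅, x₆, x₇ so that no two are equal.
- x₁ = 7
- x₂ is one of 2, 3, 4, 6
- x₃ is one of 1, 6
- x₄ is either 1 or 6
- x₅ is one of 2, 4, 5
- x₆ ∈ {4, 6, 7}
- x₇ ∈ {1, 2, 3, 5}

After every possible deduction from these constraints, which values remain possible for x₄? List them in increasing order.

x₁ must be 7 (only option left). Eliminate 7 elsewhere: x₆.
x₃ and x₄ between them cover only {1, 6} — a naked pair. Remove those values from x₂, x₆, x₇.
x₆ has just one choice, so x₆ = 4. Strike 4 from x₂, x₅.
No further eliminations apply; x₄ can still be any of 1, 6.

1, 6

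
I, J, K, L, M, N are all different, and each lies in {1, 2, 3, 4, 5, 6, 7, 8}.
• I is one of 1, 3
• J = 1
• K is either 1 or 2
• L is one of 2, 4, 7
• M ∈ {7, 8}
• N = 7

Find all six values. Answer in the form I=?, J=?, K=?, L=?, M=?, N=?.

J must be 1 (only option left). Eliminate 1 elsewhere: I, K.
K has just one choice, so K = 2. So L can't be 2.
That leaves N = 7. Eliminate 7 elsewhere: L, M.
I must be 3 (only option left).
L has just one choice, so L = 4.
M must be 8 (only option left).

I=3, J=1, K=2, L=4, M=8, N=7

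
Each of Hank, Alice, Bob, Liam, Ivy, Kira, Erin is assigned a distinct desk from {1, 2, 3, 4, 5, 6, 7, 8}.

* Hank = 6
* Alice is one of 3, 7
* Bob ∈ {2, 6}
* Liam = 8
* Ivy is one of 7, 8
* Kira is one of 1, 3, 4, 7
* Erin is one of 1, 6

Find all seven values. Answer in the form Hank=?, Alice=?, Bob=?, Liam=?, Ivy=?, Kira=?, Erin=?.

Hank's domain is down to {6}, so Hank = 6. So Bob, Erin can't be 6.
Bob has just one choice, so Bob = 2.
That leaves Liam = 8. So Ivy can't be 8.
That leaves Ivy = 7. Strike 7 from Alice, Kira.
Erin has just one choice, so Erin = 1. Strike 1 from Kira.
Alice's domain is down to {3}, so Alice = 3. Strike 3 from Kira.
That leaves Kira = 4.

Hank=6, Alice=3, Bob=2, Liam=8, Ivy=7, Kira=4, Erin=1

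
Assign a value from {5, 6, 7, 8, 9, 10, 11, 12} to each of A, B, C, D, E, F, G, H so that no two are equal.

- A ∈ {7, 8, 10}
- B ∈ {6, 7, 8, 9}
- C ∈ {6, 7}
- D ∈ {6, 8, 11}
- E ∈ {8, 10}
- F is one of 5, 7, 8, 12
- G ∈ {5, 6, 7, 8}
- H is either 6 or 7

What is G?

The 8 variables together cover exactly {5, 6, 7, 8, 9, 10, 11, 12} — 8 values for 8 variables — and 9 appears only in B's list, so B = 9.
Among the 7 still-open variables, 11 fits only D (and all 7 values in {5, 6, 7, 8, 10, 11, 12} must be used), so D = 11.
The 6 still-open variables together cover exactly {5, 6, 7, 8, 10, 12} — 6 values for 6 variables — and 12 appears only in F's list, so F = 12.
The 5 still-open variables draw from only 5 values {5, 6, 7, 8, 10}, so each is used; only G can be 5, hence G = 5.

5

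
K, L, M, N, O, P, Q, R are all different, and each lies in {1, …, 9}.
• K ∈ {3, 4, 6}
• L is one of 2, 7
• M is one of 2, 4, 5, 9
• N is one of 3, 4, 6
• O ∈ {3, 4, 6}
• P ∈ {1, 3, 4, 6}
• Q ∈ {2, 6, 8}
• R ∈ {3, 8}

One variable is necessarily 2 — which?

K, N, O share exactly the 3 values {3, 4, 6}; by pigeonhole those values go to them, so strike 3, 4, 6 from M, P, Q, R.
P must be 1 (only option left).
That leaves R = 8. Remove 8 from Q.
So 2 goes to Q.

Q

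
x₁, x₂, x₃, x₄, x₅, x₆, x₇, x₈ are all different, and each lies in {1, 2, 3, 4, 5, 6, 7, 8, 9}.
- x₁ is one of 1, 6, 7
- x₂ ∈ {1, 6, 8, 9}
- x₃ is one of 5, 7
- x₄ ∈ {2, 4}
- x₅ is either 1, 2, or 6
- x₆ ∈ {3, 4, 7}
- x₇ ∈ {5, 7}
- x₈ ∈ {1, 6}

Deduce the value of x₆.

3

The 2 variables x₃ and x₇ are confined to {5, 7}, which locks those values in; drop them from x₁, x₆.
x₁ and x₈ between them cover only {1, 6} — a naked pair. Remove those values from x₂, x₅.
x₅ must be 2 (only option left). So x₄ can't be 2.
x₄ has just one choice, so x₄ = 4. So x₆ can't be 4.
So x₆ = 3.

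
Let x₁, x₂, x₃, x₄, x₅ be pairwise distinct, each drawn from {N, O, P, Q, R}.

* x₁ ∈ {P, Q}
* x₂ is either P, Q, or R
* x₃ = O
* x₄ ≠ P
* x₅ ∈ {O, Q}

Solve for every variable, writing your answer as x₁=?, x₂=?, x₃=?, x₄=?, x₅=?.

x₃'s domain is down to {O}, so x₃ = O. So x₄, x₅ can't be O.
x₅ has just one choice, so x₅ = Q. Remove Q from x₁, x₂, x₄.
That leaves x₁ = P. Strike P from x₂.
x₂ has just one choice, so x₂ = R. So x₄ can't be R.
x₄'s domain is down to {N}, so x₄ = N.

x₁=P, x₂=R, x₃=O, x₄=N, x₅=Q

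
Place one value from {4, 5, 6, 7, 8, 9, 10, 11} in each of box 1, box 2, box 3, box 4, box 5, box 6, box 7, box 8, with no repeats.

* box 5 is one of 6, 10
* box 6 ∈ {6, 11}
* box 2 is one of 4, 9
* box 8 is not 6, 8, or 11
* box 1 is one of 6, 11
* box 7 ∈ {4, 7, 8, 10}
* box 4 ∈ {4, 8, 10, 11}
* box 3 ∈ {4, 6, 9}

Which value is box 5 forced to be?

10

The 8 variables together cover exactly {4, 5, 6, 7, 8, 9, 10, 11} — 8 values for 8 variables — and 5 appears only in box 8's list, so box 8 = 5.
The 7 still-open variables together cover exactly {4, 6, 7, 8, 9, 10, 11} — 7 values for 7 variables — and 7 appears only in box 7's list, so box 7 = 7.
The 6 still-open variables draw from only 6 values {4, 6, 8, 9, 10, 11}, so each is used; only box 4 can be 8, hence box 4 = 8.
The 5 still-open variables draw from only 5 values {4, 6, 9, 10, 11}, so each is used; only box 5 can be 10, hence box 5 = 10.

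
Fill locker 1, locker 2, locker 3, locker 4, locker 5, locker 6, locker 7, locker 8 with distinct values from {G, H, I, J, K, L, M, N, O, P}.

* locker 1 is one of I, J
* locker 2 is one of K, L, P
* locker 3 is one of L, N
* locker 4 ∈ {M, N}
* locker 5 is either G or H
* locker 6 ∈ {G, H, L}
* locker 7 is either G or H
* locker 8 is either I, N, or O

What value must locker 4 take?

M

The 2 variables locker 5 and locker 7 are confined to {G, H}, which locks those values in; drop them from locker 6.
locker 6 must be L (only option left). Strike L from locker 2, locker 3.
locker 3 has just one choice, so locker 3 = N. Remove N from locker 4, locker 8.
So locker 4 = M.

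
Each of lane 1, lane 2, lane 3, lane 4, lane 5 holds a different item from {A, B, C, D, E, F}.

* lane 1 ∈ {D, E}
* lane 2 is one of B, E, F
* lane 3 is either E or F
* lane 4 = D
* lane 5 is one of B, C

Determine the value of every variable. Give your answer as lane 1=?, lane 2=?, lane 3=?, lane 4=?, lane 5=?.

lane 4's domain is down to {D}, so lane 4 = D. Eliminate D elsewhere: lane 1.
lane 1 must be E (only option left). Strike E from lane 2, lane 3.
That leaves lane 3 = F. Strike F from lane 2.
lane 2 must be B (only option left). Eliminate B elsewhere: lane 5.
That leaves lane 5 = C.

lane 1=E, lane 2=B, lane 3=F, lane 4=D, lane 5=C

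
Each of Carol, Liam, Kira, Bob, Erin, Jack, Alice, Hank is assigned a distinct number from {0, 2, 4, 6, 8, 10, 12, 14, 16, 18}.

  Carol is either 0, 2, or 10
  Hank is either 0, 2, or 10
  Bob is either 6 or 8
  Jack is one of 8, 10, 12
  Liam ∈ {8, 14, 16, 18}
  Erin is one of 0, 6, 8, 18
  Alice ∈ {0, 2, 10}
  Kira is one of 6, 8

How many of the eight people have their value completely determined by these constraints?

2

Kira and Bob between them cover only {6, 8} — a naked pair. Remove those values from Liam, Erin, Jack.
Carol, Alice, Hank share exactly the 3 values {0, 2, 10}; by pigeonhole those values go to them, so strike 0, 2, 10 from Erin, Jack.
Erin has just one choice, so Erin = 18. So Liam can't be 18.
Jack has just one choice, so Jack = 12.
Determined: Erin=18, Jack=12. The other people each still have more than one consistent value. That makes 2.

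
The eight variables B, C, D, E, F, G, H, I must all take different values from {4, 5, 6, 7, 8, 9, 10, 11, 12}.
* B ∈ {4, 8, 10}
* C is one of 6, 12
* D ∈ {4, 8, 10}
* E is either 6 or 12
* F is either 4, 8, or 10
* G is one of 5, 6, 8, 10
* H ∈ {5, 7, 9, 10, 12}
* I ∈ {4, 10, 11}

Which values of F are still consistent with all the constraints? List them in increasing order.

The 2 variables C and E are confined to {6, 12}, which locks those values in; drop them from G, H.
The 3 variables B, D, F are confined to {4, 8, 10}, which locks those values in; drop them from G, H, I.
That leaves G = 5. Eliminate 5 elsewhere: H.
I has just one choice, so I = 11.
No further eliminations apply; F can still be any of 4, 8, 10.

4, 8, 10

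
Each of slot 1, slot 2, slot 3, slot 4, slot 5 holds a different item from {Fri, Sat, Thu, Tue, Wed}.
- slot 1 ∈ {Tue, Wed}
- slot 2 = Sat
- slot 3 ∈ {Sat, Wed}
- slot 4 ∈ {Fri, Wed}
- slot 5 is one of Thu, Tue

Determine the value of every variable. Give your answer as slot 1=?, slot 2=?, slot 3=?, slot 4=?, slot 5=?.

slot 2 has just one choice, so slot 2 = Sat. So slot 3 can't be Sat.
That leaves slot 3 = Wed. So slot 1, slot 4 can't be Wed.
slot 4 has just one choice, so slot 4 = Fri.
slot 1 has just one choice, so slot 1 = Tue. Strike Tue from slot 5.
slot 5 has just one choice, so slot 5 = Thu.

slot 1=Tue, slot 2=Sat, slot 3=Wed, slot 4=Fri, slot 5=Thu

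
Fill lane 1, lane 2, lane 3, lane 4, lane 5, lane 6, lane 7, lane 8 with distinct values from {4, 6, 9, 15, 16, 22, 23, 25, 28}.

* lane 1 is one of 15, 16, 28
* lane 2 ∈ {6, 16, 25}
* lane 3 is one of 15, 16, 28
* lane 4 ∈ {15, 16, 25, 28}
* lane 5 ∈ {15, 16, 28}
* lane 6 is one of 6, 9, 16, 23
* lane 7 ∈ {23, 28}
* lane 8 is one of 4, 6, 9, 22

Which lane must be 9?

The 3 variables lane 1, lane 3, lane 5 are confined to {15, 16, 28}, which locks those values in; drop them from lane 2, lane 4, lane 6, lane 7.
lane 4 has just one choice, so lane 4 = 25. Strike 25 from lane 2.
lane 7 has just one choice, so lane 7 = 23. Eliminate 23 elsewhere: lane 6.
That leaves lane 2 = 6. Eliminate 6 elsewhere: lane 6, lane 8.
So 9 goes to lane 6.

lane 6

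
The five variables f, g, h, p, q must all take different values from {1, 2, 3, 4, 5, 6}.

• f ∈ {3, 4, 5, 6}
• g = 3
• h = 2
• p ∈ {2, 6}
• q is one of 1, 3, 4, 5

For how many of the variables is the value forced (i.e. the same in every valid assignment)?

3

g's domain is down to {3}, so g = 3. Strike 3 from f, q.
h has just one choice, so h = 2. Remove 2 from p.
p's domain is down to {6}, so p = 6. Eliminate 6 elsewhere: f.
Determined: g=3, h=2, p=6. The other variables each still have more than one consistent value. That makes 3.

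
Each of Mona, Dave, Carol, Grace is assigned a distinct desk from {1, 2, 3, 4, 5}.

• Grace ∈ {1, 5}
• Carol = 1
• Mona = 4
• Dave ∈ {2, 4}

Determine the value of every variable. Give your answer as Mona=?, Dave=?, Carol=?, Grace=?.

Mona has just one choice, so Mona = 4. Eliminate 4 elsewhere: Dave.
Dave must be 2 (only option left).
Carol has just one choice, so Carol = 1. Strike 1 from Grace.
Grace must be 5 (only option left).

Mona=4, Dave=2, Carol=1, Grace=5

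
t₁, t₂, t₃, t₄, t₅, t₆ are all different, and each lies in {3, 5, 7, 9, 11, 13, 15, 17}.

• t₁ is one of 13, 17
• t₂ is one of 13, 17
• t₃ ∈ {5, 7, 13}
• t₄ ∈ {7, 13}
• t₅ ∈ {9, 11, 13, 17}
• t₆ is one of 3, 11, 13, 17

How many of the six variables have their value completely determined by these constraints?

t₁ and t₂ between them cover only {13, 17} — a naked pair. Remove those values from t₃, t₄, t₅, t₆.
That leaves t₄ = 7. Eliminate 7 elsewhere: t₃.
That leaves t₃ = 5.
Determined: t₃=5, t₄=7. The other variables each still have more than one consistent value. That makes 2.

2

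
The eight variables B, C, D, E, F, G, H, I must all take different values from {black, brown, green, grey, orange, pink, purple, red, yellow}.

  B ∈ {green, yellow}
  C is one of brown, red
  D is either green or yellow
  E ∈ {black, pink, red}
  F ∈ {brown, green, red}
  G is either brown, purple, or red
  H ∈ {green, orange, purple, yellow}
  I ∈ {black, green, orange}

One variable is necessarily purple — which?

G

The 8 variables draw from only 8 values {black, brown, green, orange, pink, purple, red, yellow}, so each is used; only E can be pink, hence E = pink.
The 7 still-open variables draw from only 7 values {black, brown, green, orange, purple, red, yellow}, so each is used; only I can be black, hence I = black.
The 6 still-open variables together cover exactly {brown, green, orange, purple, red, yellow} — 6 values for 6 variables — and orange appears only in H's list, so H = orange.
Among the 5 still-open variables, purple fits only G (and all 5 values in {brown, green, purple, red, yellow} must be used), so G = purple.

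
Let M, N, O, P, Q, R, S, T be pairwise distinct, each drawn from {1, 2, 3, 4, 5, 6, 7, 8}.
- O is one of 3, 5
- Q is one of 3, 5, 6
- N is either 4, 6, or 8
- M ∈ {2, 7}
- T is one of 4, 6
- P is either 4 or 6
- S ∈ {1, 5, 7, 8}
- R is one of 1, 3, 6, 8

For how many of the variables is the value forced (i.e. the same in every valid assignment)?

4

The 8 variables draw from only 8 values {1, 2, 3, 4, 5, 6, 7, 8}, so each is used; only M can be 2, hence M = 2.
The 7 still-open variables together cover exactly {1, 3, 4, 5, 6, 7, 8} — 7 values for 7 variables — and 7 appears only in S's list, so S = 7.
The 6 still-open variables together cover exactly {1, 3, 4, 5, 6, 8} — 6 values for 6 variables — and 1 appears only in R's list, so R = 1.
The 5 still-open variables together cover exactly {3, 4, 5, 6, 8} — 5 values for 5 variables — and 8 appears only in N's list, so N = 8.
The 2 variables P and T are confined to {4, 6}, which locks those values in; drop them from Q.
Determined: M=2, N=8, R=1, S=7. The other variables each still have more than one consistent value. That makes 4.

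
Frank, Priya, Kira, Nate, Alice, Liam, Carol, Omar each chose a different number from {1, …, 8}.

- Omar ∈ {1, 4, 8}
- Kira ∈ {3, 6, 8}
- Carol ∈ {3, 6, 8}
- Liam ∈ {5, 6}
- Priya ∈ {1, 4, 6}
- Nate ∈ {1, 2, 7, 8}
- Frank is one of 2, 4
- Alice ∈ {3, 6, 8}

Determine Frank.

The 8 variables together cover exactly {1, 2, 3, 4, 5, 6, 7, 8} — 8 values for 8 variables — and 5 appears only in Liam's list, so Liam = 5.
The 7 still-open variables together cover exactly {1, 2, 3, 4, 6, 7, 8} — 7 values for 7 variables — and 7 appears only in Nate's list, so Nate = 7.
Among the 6 still-open variables, 2 fits only Frank (and all 6 values in {1, 2, 3, 4, 6, 8} must be used), so Frank = 2.

2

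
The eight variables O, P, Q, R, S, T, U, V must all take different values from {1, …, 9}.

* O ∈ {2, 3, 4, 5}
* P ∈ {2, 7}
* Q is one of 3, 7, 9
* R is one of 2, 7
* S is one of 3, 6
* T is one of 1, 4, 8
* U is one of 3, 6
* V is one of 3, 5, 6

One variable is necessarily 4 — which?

P and R between them cover only {2, 7} — a naked pair. Remove those values from O, Q.
S and U between them cover only {3, 6} — a naked pair. Remove those values from O, Q, V.
Q must be 9 (only option left).
V's domain is down to {5}, so V = 5. Eliminate 5 elsewhere: O.
So 4 goes to O.

O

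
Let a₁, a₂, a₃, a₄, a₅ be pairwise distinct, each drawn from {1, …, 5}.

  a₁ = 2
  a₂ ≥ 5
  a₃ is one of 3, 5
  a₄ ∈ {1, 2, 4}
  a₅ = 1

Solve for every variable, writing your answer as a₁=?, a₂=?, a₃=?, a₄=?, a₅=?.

a₁=2, a₂=5, a₃=3, a₄=4, a₅=1

a₁'s domain is down to {2}, so a₁ = 2. Strike 2 from a₄.
a₂ has just one choice, so a₂ = 5. Remove 5 from a₃.
a₃ has just one choice, so a₃ = 3.
a₅'s domain is down to {1}, so a₅ = 1. Eliminate 1 elsewhere: a₄.
a₄ has just one choice, so a₄ = 4.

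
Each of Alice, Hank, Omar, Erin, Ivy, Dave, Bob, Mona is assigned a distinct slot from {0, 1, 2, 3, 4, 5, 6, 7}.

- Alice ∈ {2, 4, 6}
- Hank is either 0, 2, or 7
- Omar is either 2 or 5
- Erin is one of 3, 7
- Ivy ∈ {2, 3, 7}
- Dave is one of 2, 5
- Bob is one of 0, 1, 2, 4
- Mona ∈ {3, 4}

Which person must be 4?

The 8 variables together cover exactly {0, 1, 2, 3, 4, 5, 6, 7} — 8 values for 8 variables — and 1 appears only in Bob's list, so Bob = 1.
The 7 still-open variables draw from only 7 values {0, 2, 3, 4, 5, 6, 7}, so each is used; only Hank can be 0, hence Hank = 0.
Among the 6 still-open variables, 6 fits only Alice (and all 6 values in {2, 3, 4, 5, 6, 7} must be used), so Alice = 6.
Among the 5 still-open variables, 4 fits only Mona (and all 5 values in {2, 3, 4, 5, 7} must be used), so Mona = 4.

Mona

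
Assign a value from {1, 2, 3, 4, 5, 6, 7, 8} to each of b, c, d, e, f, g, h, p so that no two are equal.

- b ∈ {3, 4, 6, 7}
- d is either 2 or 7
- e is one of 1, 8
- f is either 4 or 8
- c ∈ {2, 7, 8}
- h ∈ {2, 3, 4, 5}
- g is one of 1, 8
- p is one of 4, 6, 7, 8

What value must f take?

4

The 8 variables draw from only 8 values {1, 2, 3, 4, 5, 6, 7, 8}, so each is used; only h can be 5, hence h = 5.
The 7 still-open variables draw from only 7 values {1, 2, 3, 4, 6, 7, 8}, so each is used; only b can be 3, hence b = 3.
The 6 still-open variables together cover exactly {1, 2, 4, 6, 7, 8} — 6 values for 6 variables — and 6 appears only in p's list, so p = 6.
The 5 still-open variables draw from only 5 values {1, 2, 4, 7, 8}, so each is used; only f can be 4, hence f = 4.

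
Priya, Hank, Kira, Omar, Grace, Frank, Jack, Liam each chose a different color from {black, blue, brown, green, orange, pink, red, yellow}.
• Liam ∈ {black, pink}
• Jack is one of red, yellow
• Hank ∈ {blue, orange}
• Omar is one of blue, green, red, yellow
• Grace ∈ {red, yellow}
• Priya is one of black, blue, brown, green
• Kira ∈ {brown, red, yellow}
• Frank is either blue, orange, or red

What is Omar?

Among the 8 variables, pink fits only Liam (and all 8 values in {black, blue, brown, green, orange, pink, red, yellow} must be used), so Liam = pink.
The 7 still-open variables together cover exactly {black, blue, brown, green, orange, red, yellow} — 7 values for 7 variables — and black appears only in Priya's list, so Priya = black.
The 6 still-open variables draw from only 6 values {blue, brown, green, orange, red, yellow}, so each is used; only Kira can be brown, hence Kira = brown.
The 5 still-open variables draw from only 5 values {blue, green, orange, red, yellow}, so each is used; only Omar can be green, hence Omar = green.

green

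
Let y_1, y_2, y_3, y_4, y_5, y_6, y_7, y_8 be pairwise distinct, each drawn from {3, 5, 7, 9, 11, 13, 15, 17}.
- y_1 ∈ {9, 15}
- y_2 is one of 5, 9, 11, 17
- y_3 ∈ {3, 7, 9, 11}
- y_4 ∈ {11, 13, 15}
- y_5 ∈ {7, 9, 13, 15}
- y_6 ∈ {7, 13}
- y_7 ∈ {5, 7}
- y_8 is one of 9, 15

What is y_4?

11

The 8 variables together cover exactly {3, 5, 7, 9, 11, 13, 15, 17} — 8 values for 8 variables — and 3 appears only in y_3's list, so y_3 = 3.
Among the 7 still-open variables, 17 fits only y_2 (and all 7 values in {5, 7, 9, 11, 13, 15, 17} must be used), so y_2 = 17.
The 6 still-open variables draw from only 6 values {5, 7, 9, 11, 13, 15}, so each is used; only y_7 can be 5, hence y_7 = 5.
The 5 still-open variables draw from only 5 values {7, 9, 11, 13, 15}, so each is used; only y_4 can be 11, hence y_4 = 11.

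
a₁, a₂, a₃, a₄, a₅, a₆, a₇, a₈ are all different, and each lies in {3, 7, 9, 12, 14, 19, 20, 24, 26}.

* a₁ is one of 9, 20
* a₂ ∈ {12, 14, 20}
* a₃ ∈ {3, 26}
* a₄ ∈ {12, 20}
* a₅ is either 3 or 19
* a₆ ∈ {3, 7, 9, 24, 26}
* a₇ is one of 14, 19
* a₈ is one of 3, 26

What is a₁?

9

a₃ and a₈ between them cover only {3, 26} — a naked pair. Remove those values from a₅, a₆.
a₅'s domain is down to {19}, so a₅ = 19. Remove 19 from a₇.
That leaves a₇ = 14. Remove 14 from a₂.
a₂ and a₄ between them cover only {12, 20} — a naked pair. Remove those values from a₁.
So a₁ = 9.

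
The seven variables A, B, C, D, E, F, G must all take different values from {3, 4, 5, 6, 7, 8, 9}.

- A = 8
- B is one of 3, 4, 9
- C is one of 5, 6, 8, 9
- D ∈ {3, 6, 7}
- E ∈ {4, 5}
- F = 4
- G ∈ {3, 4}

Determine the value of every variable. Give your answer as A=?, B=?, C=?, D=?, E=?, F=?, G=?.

A must be 8 (only option left). Eliminate 8 elsewhere: C.
F must be 4 (only option left). Remove 4 from B, E, G.
That leaves G = 3. So B, D can't be 3.
B must be 9 (only option left). Remove 9 from C.
That leaves E = 5. So C can't be 5.
C's domain is down to {6}, so C = 6. Strike 6 from D.
D's domain is down to {7}, so D = 7.

A=8, B=9, C=6, D=7, E=5, F=4, G=3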